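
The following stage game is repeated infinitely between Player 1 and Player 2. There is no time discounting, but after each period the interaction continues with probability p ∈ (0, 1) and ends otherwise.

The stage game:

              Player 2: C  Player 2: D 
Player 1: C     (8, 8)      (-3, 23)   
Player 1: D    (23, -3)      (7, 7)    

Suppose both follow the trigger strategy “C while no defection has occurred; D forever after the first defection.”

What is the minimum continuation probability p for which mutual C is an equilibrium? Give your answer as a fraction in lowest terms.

15/16

Expected cooperation value is 8 + p·8 + p²·8 + … = 8/(1−p); deviation gives 23 + p·7/(1−p).
8 ≥ 23(1−p) + 7p ⇒ 16p ≥ 15 ⇒ p ≥ 15/16.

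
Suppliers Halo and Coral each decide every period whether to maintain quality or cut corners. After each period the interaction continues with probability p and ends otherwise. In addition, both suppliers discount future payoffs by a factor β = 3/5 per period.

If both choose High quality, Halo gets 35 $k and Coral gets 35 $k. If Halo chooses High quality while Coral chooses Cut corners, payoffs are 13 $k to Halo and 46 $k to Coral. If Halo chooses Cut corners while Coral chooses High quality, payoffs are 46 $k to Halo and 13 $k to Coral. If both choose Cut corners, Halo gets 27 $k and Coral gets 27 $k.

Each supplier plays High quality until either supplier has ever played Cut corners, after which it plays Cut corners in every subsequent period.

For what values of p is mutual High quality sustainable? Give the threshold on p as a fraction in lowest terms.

With continuation probability p and discount β, the effective per-period discount factor is βp.
Grim-trigger IC: βp ≥ (46−35)/(46−27) = 11/19.
So p ≥ (11/19)/(3/5) = 55/57.

55/57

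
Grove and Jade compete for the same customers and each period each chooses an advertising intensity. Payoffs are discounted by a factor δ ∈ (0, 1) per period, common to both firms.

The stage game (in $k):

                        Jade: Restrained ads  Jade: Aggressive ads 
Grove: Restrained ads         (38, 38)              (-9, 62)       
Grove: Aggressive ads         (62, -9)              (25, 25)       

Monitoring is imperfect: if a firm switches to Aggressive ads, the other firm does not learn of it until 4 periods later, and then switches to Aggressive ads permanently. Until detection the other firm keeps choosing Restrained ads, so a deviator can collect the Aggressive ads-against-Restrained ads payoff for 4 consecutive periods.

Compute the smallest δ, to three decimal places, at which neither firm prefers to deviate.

The best deviation is to choose Aggressive ads for all 4 undetected periods, earning 62 each, then 25 forever once detected.
Deviation value: 62(1−δ^4)/(1−δ) + 25δ^4/(1−δ); cooperation value: 38/(1−δ).
IC: 38 ≥ 62(1−δ^4) + 25δ^4 = 62 − 37δ^4.
So δ^4 ≥ 24/37, giving δ ≥ (24/37)^(1/4) ≈ 0.897.

0.897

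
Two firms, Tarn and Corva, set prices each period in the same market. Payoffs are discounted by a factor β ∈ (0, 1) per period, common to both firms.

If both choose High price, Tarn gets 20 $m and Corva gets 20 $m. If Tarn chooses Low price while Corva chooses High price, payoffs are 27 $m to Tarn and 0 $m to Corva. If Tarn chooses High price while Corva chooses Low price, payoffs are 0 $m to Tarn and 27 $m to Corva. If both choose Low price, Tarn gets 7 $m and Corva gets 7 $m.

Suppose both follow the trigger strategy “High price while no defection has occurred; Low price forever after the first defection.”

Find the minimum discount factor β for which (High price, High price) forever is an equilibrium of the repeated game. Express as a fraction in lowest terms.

Under grim trigger the critical discount factor is (T−C)/(T−P) with T = 27, C = 20, P = 7.
β* = (27−20)/(27−7) = 7/20.

7/20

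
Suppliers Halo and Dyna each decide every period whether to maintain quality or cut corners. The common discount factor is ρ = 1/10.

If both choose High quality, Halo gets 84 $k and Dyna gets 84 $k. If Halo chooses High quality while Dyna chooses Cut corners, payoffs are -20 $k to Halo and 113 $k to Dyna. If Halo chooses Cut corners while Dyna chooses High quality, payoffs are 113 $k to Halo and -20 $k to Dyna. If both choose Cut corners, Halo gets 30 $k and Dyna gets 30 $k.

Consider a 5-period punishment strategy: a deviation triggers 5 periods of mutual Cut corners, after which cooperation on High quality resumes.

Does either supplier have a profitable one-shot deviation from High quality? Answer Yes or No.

Yes

IC: ρ+…+ρ^5 ≥ (113−84)/(84−30) = 29/54.
At ρ = 1/10: partial sum = 0.1111 < 0.5370. Cooperation not sustainable.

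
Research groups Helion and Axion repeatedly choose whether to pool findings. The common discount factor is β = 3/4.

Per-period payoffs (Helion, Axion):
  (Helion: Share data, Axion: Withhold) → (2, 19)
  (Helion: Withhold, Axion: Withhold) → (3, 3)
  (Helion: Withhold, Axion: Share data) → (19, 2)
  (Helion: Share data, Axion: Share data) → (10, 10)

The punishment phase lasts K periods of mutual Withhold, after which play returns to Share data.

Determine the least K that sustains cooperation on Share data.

2

IC: β(1−β^K)/(1−β) ≥ (19−10)/(10−3) = 9/7.
With β = 3/4: need 1 − β^K ≥ 9/7·(1−3/4)/(3/4), i.e. β^K ≤ 0.5714.
Since (3/4)^1 = 0.7500 and (3/4)^2 = 0.5625, the smallest such K is 2.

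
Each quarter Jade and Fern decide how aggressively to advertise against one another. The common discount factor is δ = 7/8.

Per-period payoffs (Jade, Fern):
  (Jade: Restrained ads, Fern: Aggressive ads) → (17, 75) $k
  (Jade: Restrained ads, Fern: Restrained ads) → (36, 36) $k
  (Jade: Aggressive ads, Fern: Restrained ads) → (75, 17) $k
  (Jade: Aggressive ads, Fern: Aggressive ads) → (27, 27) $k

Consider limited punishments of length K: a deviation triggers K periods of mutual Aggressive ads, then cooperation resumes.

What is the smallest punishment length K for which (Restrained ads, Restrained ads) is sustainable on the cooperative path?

8

Need Σ_{k=1}^{K} δ^k ≥ (75−36)/(36−27) = 4.3333 at δ = 7/8.
At K = 7 the sum is 4.2511 < 4.3333; at K = 8 it is 4.5947 ≥ 4.3333.
So the minimum punishment length is K = 8.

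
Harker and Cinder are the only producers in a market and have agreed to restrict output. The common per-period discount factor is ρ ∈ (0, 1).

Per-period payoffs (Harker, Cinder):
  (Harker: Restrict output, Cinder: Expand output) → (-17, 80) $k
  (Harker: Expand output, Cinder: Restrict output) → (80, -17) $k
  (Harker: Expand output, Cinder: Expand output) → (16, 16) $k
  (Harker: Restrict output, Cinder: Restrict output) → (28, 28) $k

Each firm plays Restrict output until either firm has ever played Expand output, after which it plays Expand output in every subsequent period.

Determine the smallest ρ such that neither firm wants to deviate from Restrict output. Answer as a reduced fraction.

Under grim trigger the critical discount factor is (T−C)/(T−P) with T = 80, C = 28, P = 16.
ρ* = (80−28)/(80−16) = 52/64 = 13/16.

13/16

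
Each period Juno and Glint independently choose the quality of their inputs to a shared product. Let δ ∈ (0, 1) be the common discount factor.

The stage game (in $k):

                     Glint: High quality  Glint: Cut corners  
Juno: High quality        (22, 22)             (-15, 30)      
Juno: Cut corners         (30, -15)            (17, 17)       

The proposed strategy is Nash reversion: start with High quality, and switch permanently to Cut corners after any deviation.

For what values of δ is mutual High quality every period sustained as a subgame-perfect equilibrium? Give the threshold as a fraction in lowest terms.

Under grim trigger the critical discount factor is (T−C)/(T−P) with T = 30, C = 22, P = 17.
δ* = (30−22)/(30−17) = 8/13.

8/13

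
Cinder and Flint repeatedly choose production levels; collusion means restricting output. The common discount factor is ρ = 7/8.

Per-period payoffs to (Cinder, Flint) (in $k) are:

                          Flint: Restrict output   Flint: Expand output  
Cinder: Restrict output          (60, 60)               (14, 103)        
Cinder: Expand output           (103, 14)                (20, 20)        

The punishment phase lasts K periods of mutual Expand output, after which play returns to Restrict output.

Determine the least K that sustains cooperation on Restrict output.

2

IC: ρ(1−ρ^K)/(1−ρ) ≥ (103−60)/(60−20) = 43/40.
With ρ = 7/8: need 1 − ρ^K ≥ 43/40·(1−7/8)/(7/8), i.e. ρ^K ≤ 0.8464.
Since (7/8)^1 = 0.8750 and (7/8)^2 = 0.7656, the smallest such K is 2.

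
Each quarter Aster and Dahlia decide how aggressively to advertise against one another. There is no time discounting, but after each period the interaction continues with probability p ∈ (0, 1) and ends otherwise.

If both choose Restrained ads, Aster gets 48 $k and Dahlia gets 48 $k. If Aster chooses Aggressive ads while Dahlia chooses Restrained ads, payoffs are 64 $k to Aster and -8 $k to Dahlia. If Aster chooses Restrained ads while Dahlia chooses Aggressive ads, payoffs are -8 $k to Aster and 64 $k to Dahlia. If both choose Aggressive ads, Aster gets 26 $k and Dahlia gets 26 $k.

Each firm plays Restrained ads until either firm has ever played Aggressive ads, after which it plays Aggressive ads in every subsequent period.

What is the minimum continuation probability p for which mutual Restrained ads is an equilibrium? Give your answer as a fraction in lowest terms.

Expected cooperation value is 48 + p·48 + p²·48 + … = 48/(1−p); deviation gives 64 + p·26/(1−p).
48 ≥ 64(1−p) + 26p ⇒ 38p ≥ 16 ⇒ p ≥ 16/38 = 8/19.

8/19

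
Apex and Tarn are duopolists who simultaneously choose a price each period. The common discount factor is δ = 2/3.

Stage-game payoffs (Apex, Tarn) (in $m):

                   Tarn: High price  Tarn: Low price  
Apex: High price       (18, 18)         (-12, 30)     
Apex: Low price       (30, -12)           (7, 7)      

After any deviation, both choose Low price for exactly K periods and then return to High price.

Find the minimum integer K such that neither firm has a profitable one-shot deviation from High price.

2

Need Σ_{k=1}^{K} δ^k ≥ (30−18)/(18−7) = 1.0909 at δ = 2/3.
At K = 1 the sum is 0.6667 < 1.0909; at K = 2 it is 1.1111 ≥ 1.0909.
So the minimum punishment length is K = 2.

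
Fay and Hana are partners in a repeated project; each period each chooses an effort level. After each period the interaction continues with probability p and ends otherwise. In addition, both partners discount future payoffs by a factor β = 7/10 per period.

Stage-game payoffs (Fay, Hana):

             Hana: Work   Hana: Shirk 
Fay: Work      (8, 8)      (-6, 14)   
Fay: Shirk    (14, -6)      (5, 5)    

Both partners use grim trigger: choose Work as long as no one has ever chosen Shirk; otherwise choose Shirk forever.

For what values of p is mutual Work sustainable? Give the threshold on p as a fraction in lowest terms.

With continuation probability p and discount β, the effective per-period discount factor is βp.
Grim-trigger IC: βp ≥ (14−8)/(14−5) = 2/3.
So p ≥ (2/3)/(7/10) = 20/21.

20/21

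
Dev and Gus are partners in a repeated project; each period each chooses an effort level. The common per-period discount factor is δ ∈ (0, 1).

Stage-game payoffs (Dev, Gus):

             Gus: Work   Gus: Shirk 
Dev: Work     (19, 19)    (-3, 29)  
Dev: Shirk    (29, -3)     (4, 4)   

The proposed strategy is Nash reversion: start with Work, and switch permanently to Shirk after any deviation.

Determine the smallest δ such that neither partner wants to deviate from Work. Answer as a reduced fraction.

2/5

Under grim trigger the critical discount factor is (T−C)/(T−P) with T = 29, C = 19, P = 4.
δ* = (29−19)/(29−4) = 10/25 = 2/5.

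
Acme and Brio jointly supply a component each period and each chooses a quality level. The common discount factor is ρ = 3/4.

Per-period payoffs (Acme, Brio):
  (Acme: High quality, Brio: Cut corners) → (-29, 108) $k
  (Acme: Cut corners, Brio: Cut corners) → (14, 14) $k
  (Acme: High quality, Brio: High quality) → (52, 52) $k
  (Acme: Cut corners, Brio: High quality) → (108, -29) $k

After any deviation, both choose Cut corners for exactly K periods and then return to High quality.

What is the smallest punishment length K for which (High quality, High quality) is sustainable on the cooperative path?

IC: ρ(1−ρ^K)/(1−ρ) ≥ (108−52)/(52−14) = 28/19.
With ρ = 3/4: need 1 − ρ^K ≥ 28/19·(1−3/4)/(3/4), i.e. ρ^K ≤ 0.5088.
Since (3/4)^2 = 0.5625 and (3/4)^3 = 0.4219, the smallest such K is 3.

3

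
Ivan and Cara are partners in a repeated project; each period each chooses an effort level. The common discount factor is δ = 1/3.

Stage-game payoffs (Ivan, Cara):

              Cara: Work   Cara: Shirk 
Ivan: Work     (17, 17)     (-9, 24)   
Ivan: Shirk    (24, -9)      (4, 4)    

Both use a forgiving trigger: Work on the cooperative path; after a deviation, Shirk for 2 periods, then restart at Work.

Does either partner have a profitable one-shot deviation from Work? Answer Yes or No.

IC: δ+…+δ^2 ≥ (24−17)/(17−4) = 7/13.
At δ = 1/3: partial sum = 0.4444 < 0.5385. Cooperation not sustainable.

Yes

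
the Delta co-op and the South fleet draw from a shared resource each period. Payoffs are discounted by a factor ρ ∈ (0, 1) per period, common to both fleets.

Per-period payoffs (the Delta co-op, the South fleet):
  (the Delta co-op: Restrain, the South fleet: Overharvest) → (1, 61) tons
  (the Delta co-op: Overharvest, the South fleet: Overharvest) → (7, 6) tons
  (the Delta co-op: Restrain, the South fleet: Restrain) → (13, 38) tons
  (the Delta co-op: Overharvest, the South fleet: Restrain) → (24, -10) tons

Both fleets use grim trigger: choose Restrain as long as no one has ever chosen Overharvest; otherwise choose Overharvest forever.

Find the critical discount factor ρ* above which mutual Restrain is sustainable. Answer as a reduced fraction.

the Delta co-op's threshold: (24−13)/(24−7) = 11/17.
the South fleet's threshold: (61−38)/(61−6) = 23/55.
11/17 > 23/55, so the Delta co-op binds and ρ* = 11/17.

11/17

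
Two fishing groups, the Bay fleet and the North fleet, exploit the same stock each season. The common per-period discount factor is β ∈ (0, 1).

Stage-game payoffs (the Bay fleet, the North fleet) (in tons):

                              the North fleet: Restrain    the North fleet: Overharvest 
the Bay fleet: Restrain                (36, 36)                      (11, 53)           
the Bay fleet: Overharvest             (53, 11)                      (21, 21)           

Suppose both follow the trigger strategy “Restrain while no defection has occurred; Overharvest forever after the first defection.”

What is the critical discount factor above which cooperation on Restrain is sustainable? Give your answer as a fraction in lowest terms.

Cooperation forever yields 36 each period: 36/(1−β).
Deviating yields 53 once, then 21 forever: 53 + 21β/(1−β).
No profitable deviation requires 36/(1−β) ≥ 53 + 21β/(1−β).
Multiplying by (1−β): 36 ≥ 53(1−β) + 21β = 53 − 32β.
So 32β ≥ 17, i.e. β ≥ 17/32.

17/32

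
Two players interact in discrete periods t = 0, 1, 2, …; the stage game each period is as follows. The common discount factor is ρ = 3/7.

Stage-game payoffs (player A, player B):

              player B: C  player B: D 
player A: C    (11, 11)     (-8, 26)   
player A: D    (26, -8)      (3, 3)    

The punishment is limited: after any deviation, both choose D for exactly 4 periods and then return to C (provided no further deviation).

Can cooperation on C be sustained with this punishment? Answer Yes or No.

No

IC: ρ+…+ρ^4 ≥ (26−11)/(11−3) = 15/8.
At ρ = 3/7: partial sum = 0.7247 < 1.8750. Cooperation not sustainable.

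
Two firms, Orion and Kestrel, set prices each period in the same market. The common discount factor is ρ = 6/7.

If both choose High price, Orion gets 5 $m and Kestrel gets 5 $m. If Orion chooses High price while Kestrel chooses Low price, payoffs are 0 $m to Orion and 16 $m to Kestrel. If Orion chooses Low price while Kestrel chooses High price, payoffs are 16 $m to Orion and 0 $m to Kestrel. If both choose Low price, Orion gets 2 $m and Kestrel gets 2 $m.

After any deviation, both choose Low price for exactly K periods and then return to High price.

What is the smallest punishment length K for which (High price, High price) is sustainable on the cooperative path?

IC: ρ(1−ρ^K)/(1−ρ) ≥ (16−5)/(5−2) = 11/3.
With ρ = 6/7: need 1 − ρ^K ≥ 11/3·(1−6/7)/(6/7), i.e. ρ^K ≤ 0.3889.
Since (6/7)^6 = 0.3966 and (6/7)^7 = 0.3399, the smallest such K is 7.

7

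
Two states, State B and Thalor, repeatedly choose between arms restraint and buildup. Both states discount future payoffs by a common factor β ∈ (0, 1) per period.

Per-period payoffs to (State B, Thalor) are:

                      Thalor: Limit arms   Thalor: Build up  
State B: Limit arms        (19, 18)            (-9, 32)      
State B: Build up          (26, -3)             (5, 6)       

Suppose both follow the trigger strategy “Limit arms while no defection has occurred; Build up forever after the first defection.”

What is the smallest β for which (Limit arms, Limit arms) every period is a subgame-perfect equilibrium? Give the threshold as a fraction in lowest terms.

7/13

State B: cooperation gives 19 each period; deviation gives 26 once then 5 forever.
  19/(1−β) ≥ 26 + 5β/(1−β) ⇒ β ≥ 7/21 = 1/3.
Thalor: cooperation gives 18 each period; deviation gives 32 once then 6 forever.
  β ≥ 14/26 = 7/13.
Both must hold, so the binding constraint is Thalor's: β ≥ 7/13.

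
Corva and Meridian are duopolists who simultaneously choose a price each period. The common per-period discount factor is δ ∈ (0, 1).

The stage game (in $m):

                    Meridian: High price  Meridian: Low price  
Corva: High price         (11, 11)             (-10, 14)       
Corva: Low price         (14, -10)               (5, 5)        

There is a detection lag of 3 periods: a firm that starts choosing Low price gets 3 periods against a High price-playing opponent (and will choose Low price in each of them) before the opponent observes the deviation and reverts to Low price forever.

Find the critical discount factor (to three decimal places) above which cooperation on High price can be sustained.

0.693

The best deviation is to choose Low price for all 3 undetected periods, earning 14 each, then 5 forever once detected.
Deviation value: 14(1−δ^3)/(1−δ) + 5δ^3/(1−δ); cooperation value: 11/(1−δ).
IC: 11 ≥ 14(1−δ^3) + 5δ^3 = 14 − 9δ^3.
So δ^3 ≥ 3/9 = 1/3, giving δ ≥ (1/3)^(1/3) ≈ 0.693.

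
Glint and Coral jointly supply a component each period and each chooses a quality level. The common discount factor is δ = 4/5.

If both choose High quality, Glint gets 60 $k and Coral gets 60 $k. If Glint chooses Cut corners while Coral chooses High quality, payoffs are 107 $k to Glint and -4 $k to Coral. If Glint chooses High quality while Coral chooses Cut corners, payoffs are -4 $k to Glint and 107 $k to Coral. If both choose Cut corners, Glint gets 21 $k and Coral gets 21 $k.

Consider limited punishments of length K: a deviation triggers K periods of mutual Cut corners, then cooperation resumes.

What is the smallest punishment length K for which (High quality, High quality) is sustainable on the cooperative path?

Need Σ_{k=1}^{K} δ^k ≥ (107−60)/(60−21) = 1.2051 at δ = 4/5.
At K = 1 the sum is 0.8000 < 1.2051; at K = 2 it is 1.4400 ≥ 1.2051.
So the minimum punishment length is K = 2.

2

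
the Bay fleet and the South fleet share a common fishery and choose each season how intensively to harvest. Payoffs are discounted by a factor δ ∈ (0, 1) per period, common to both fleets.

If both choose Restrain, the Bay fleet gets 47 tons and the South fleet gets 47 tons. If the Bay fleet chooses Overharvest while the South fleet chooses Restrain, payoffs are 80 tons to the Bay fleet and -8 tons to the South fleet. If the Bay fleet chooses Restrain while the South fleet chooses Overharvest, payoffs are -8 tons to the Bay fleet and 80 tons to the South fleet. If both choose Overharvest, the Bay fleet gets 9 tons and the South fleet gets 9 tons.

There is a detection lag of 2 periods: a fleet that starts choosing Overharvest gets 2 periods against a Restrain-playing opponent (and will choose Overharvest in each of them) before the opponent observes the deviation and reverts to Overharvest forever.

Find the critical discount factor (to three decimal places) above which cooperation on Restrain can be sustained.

A deviator earns 80 for 2 periods, then 9 forever; cooperating earns 47 forever. Multiplying the IC by (1−δ):
47 ≥ 80(1−δ^2) + 9δ^2, so 71·δ^2 ≥ 33 and δ^2 ≥ 33/71.
δ ≥ (33/71)^(1/2) ≈ 0.682.

0.682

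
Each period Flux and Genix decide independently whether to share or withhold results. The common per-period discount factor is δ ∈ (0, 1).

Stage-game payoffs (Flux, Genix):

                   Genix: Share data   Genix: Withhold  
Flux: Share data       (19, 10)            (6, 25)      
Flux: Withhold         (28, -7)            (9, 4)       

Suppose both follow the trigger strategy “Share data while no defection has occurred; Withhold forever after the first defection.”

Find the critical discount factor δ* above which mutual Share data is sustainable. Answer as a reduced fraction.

Flux's threshold: (28−19)/(28−9) = 9/19.
Genix's threshold: (25−10)/(25−4) = 5/7.
9/19 < 5/7, so Genix binds and δ* = 5/7.

5/7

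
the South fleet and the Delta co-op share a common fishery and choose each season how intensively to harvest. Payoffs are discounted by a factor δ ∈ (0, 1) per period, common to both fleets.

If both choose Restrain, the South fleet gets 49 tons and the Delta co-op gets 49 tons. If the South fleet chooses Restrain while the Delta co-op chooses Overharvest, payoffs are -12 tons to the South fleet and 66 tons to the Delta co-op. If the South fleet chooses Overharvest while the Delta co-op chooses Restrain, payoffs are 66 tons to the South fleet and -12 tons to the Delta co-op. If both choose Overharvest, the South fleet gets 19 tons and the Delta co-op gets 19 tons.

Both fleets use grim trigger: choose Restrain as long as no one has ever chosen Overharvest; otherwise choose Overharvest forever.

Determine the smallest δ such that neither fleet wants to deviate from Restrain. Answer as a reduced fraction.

Cooperation forever yields 49 each period: 49/(1−δ).
Deviating yields 66 once, then 19 forever: 66 + 19δ/(1−δ).
No profitable deviation requires 49/(1−δ) ≥ 66 + 19δ/(1−δ).
Multiplying by (1−δ): 49 ≥ 66(1−δ) + 19δ = 66 − 47δ.
So 47δ ≥ 17, i.e. δ ≥ 17/47.

17/47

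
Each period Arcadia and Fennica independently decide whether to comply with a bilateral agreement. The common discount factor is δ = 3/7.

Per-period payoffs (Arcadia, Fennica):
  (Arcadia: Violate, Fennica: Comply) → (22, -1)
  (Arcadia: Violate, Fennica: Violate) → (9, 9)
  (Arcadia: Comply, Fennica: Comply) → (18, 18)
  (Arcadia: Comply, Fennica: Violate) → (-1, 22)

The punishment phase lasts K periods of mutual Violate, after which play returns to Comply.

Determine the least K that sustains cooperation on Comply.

2

Need Σ_{k=1}^{K} δ^k ≥ (22−18)/(18−9) = 0.4444 at δ = 3/7.
At K = 1 the sum is 0.4286 < 0.4444; at K = 2 it is 0.6122 ≥ 0.4444.
So the minimum punishment length is K = 2.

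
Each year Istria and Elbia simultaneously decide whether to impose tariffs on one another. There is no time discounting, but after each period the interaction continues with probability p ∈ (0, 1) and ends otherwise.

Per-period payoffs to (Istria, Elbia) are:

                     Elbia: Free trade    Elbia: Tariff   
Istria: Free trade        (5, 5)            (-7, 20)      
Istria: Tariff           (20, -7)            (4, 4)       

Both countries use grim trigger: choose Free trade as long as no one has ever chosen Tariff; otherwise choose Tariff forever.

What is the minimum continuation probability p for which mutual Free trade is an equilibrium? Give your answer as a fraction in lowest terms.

15/16

Expected cooperation value is 5 + p·5 + p²·5 + … = 5/(1−p); deviation gives 20 + p·4/(1−p).
5 ≥ 20(1−p) + 4p ⇒ 16p ≥ 15 ⇒ p ≥ 15/16.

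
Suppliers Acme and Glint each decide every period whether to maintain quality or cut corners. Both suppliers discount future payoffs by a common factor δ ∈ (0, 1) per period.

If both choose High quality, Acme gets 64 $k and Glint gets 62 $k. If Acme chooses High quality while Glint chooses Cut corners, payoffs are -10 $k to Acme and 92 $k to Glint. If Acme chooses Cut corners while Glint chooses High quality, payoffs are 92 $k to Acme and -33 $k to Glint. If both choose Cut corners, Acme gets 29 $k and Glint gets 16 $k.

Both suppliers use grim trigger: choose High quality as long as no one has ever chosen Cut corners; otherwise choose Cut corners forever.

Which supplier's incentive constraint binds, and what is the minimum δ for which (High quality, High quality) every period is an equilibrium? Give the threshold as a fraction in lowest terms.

Acme; δ ≥ 4/9

Acme's threshold: (92−64)/(92−29) = 4/9.
Glint's threshold: (92−62)/(92−16) = 15/38.
4/9 > 15/38, so Acme binds and δ* = 4/9.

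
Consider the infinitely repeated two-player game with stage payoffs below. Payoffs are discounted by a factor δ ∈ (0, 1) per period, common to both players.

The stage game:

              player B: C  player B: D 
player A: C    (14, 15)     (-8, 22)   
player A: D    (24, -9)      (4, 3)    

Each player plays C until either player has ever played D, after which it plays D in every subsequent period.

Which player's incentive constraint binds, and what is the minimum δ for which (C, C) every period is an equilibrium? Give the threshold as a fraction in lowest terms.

player A; δ ≥ 1/2

For player A: deviation gain 24−14 = 10, per-period punishment loss 14−4 = 10. IC gives δ ≥ 10/20 = 1/2.
For player B: gain 7, loss 12 per period, so δ ≥ 7/19.
The tighter constraint is player A's, so cooperation needs δ ≥ 1/2.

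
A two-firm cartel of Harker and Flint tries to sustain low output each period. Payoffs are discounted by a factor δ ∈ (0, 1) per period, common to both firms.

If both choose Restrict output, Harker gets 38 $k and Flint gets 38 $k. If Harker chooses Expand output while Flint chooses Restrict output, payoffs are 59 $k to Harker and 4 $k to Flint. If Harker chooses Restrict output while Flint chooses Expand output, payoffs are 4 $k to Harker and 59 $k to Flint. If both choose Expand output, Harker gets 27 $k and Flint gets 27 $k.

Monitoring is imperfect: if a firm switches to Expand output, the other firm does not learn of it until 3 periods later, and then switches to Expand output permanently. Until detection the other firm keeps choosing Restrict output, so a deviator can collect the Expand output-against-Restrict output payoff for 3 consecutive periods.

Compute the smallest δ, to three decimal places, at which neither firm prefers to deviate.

Deviating for the 3 undetected periods gains 59−38 = 21 per period over cooperation, then loses 38−27 = 11 per period forever once punishment starts.
Gain: 21(1 + δ + … + δ^2); loss: 11·δ^3/(1−δ).
No profitable deviation ⇔ 21(1−δ^3) ≤ 11·δ^3, i.e. δ^3 ≥ 21/(21+11) = 21/32.
Hence δ ≥ (21/32)^(1/3) ≈ 0.869.

0.869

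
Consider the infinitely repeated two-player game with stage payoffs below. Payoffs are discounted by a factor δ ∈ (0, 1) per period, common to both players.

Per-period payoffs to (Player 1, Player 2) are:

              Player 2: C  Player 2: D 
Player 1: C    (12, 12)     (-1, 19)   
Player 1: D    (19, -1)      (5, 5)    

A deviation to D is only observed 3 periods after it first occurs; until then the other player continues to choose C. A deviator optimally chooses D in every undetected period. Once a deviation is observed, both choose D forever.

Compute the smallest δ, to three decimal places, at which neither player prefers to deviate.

0.794

The best deviation is to choose D for all 3 undetected periods, earning 19 each, then 5 forever once detected.
Deviation value: 19(1−δ^3)/(1−δ) + 5δ^3/(1−δ); cooperation value: 12/(1−δ).
IC: 12 ≥ 19(1−δ^3) + 5δ^3 = 19 − 14δ^3.
So δ^3 ≥ 7/14 = 1/2, giving δ ≥ (1/2)^(1/3) ≈ 0.794.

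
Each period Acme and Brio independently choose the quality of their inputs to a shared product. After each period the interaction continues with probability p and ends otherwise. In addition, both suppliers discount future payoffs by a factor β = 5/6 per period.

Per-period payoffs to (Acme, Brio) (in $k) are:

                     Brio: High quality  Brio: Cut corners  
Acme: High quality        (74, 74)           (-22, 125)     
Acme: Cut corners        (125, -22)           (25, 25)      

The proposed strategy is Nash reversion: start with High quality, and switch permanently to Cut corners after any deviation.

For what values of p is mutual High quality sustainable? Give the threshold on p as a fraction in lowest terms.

153/250

With continuation probability p and discount β, the effective per-period discount factor is βp.
Grim-trigger IC: βp ≥ (125−74)/(125−25) = 51/100.
So p ≥ (51/100)/(5/6) = 153/250.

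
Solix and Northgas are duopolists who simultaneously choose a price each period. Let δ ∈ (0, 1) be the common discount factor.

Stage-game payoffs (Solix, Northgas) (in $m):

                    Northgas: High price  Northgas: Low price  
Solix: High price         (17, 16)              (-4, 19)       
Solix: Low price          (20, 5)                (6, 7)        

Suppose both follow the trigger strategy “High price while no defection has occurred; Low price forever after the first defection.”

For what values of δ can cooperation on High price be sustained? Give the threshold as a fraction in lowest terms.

Solix's threshold: (20−17)/(20−6) = 3/14.
Northgas's threshold: (19−16)/(19−7) = 1/4.
3/14 < 1/4, so Northgas binds and δ* = 1/4.

1/4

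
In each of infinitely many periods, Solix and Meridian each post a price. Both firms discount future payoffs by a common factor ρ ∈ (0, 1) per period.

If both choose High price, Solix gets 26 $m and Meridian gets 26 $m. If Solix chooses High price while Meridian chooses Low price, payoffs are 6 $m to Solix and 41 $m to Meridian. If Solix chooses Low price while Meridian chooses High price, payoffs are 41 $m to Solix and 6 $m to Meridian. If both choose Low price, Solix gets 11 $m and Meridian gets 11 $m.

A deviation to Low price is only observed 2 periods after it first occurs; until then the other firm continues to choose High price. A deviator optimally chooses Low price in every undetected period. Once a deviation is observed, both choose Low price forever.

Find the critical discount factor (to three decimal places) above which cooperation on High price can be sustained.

0.707

Deviating for the 2 undetected periods gains 41−26 = 15 per period over cooperation, then loses 26−11 = 15 per period forever once punishment starts.
Gain: 15(1 + ρ + … + ρ^1); loss: 15·ρ^2/(1−ρ).
No profitable deviation ⇔ 15(1−ρ^2) ≤ 15·ρ^2, i.e. ρ^2 ≥ 15/(15+15) = 1/2.
Hence ρ ≥ (1/2)^(1/2) ≈ 0.707.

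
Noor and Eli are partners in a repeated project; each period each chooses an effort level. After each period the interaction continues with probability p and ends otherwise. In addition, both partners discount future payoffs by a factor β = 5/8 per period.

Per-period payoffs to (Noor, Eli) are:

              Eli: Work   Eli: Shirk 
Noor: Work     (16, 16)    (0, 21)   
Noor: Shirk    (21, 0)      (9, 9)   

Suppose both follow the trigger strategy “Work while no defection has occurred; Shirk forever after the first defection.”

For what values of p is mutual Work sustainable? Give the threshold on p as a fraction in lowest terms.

Expected continuation weight on next period's payoff is β·p = 5/8·p, which plays the role of the discount factor.
Cooperation requires 5/8·p ≥ (21−16)/(21−9) = 5/12, hence p ≥ 2/3.

2/3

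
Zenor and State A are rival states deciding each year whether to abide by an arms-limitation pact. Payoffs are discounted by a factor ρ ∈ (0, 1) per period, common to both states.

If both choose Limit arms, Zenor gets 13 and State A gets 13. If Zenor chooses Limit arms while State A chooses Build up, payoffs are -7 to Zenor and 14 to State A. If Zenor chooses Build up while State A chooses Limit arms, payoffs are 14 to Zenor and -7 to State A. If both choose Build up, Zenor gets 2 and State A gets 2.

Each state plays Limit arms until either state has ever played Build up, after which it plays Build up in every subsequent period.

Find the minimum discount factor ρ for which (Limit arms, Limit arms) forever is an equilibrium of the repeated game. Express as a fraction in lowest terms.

One-period gain from deviating is 14 − 13 = 1. The loss is 13 − 2 = 11 in every subsequent period, with present value 11·ρ/(1−ρ).
Deviation is unprofitable when 11·ρ/(1−ρ) ≥ 1, i.e. ρ/(1−ρ) ≥ 1/11.
Equivalently ρ ≥ 1/(1+11) = 1/12.

1/12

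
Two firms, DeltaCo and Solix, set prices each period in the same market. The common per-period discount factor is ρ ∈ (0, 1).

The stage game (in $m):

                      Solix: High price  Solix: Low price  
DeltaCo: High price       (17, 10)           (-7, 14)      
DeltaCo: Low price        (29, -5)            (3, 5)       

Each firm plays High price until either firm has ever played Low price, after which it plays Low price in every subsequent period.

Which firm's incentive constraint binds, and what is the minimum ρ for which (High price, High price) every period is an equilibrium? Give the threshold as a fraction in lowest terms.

DeltaCo: cooperation gives 17 each period; deviation gives 29 once then 3 forever.
  17/(1−ρ) ≥ 29 + 3ρ/(1−ρ) ⇒ ρ ≥ 12/26 = 6/13.
Solix: cooperation gives 10 each period; deviation gives 14 once then 5 forever.
  ρ ≥ 4/9.
Both must hold, so the binding constraint is DeltaCo's: ρ ≥ 6/13.

DeltaCo; ρ ≥ 6/13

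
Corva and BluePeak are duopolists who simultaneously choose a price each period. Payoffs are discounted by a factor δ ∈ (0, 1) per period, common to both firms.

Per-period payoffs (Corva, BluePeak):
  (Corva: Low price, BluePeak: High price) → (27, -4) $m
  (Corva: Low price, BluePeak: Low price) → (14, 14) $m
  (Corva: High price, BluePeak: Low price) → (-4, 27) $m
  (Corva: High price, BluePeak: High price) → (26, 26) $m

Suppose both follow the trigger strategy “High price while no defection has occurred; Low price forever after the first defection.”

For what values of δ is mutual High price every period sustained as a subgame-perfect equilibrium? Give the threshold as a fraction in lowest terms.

1/13

26/(1−δ) ≥ 27 + 14δ/(1−δ)
26 ≥ 27 − 13δ
δ ≥ 1/13.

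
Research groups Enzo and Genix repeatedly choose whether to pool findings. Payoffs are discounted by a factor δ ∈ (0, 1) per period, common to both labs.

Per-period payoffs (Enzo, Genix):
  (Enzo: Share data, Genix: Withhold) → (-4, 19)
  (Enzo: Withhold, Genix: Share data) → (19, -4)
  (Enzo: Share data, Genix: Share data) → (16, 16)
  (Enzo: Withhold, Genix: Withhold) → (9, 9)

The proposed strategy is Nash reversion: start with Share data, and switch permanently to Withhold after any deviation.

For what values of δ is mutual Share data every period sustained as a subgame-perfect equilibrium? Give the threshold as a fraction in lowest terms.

3/10

One-period gain from deviating is 19 − 16 = 3. The loss is 16 − 9 = 7 in every subsequent period, with present value 7·δ/(1−δ).
Deviation is unprofitable when 7·δ/(1−δ) ≥ 3, i.e. δ/(1−δ) ≥ 3/7.
Equivalently δ ≥ 3/(3+7) = 3/10.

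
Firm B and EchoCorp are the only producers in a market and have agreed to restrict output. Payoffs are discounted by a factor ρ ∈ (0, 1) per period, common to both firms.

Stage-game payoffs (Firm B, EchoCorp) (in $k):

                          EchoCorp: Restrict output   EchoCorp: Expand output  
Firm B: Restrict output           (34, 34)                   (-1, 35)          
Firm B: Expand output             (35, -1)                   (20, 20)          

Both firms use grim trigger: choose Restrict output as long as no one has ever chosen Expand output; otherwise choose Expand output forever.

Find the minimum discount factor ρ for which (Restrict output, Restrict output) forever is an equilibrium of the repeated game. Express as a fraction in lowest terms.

1/15

Under grim trigger the critical discount factor is (T−C)/(T−P) with T = 35, C = 34, P = 20.
ρ* = (35−34)/(35−20) = 1/15.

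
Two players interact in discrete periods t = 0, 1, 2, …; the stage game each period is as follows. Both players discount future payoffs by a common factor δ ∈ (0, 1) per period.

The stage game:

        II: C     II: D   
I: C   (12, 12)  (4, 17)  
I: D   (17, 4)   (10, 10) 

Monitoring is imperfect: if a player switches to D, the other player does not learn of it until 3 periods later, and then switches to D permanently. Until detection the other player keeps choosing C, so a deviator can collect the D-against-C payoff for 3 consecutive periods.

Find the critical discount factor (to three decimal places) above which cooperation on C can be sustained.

0.894

The best deviation is to choose D for all 3 undetected periods, earning 17 each, then 10 forever once detected.
Deviation value: 17(1−δ^3)/(1−δ) + 10δ^3/(1−δ); cooperation value: 12/(1−δ).
IC: 12 ≥ 17(1−δ^3) + 10δ^3 = 17 − 7δ^3.
So δ^3 ≥ 5/7, giving δ ≥ (5/7)^(1/3) ≈ 0.894.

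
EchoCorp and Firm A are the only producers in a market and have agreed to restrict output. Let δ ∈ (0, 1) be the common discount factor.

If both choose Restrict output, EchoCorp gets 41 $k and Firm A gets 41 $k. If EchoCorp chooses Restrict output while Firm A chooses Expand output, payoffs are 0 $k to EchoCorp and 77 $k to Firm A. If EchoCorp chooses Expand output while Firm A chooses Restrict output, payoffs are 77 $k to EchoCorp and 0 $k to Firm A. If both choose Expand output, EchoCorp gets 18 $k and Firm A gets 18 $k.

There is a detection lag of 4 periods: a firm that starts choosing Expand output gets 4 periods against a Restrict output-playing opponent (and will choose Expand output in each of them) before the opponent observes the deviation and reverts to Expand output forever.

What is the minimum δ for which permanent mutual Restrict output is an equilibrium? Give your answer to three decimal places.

A deviator earns 77 for 4 periods, then 18 forever; cooperating earns 41 forever. Multiplying the IC by (1−δ):
41 ≥ 77(1−δ^4) + 18δ^4, so 59·δ^4 ≥ 36 and δ^4 ≥ 36/59.
δ ≥ (36/59)^(1/4) ≈ 0.884.

0.884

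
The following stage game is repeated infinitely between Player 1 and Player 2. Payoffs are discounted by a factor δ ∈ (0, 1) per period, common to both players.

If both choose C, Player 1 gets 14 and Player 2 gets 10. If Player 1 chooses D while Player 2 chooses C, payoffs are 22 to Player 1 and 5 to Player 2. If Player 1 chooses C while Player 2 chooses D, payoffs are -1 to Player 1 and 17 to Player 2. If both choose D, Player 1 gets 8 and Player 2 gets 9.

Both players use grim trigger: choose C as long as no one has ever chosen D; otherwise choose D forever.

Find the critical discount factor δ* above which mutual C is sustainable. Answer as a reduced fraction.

7/8

Player 1's threshold: (22−14)/(22−8) = 4/7.
Player 2's threshold: (17−10)/(17−9) = 7/8.
4/7 < 7/8, so Player 2 binds and δ* = 7/8.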